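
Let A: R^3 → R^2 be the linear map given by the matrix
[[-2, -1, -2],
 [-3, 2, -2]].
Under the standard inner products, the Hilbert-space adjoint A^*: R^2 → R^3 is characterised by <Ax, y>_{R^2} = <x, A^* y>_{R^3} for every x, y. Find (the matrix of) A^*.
A^* = A^T =
[[-2, -3],
 [-1, 2],
 [-2, -2]]

For real matrices with standard dot products, the defining identity <Ax, y> = <x, A^* y> gives (Ax)^T y = x^T (A^*) y, i.e. x^T A^T y = x^T (A^*) y. Since this holds for all x, y, we must have A^* = A^T. Therefore
A^* =
[[-2, -3],
 [-1, 2],
 [-2, -2]].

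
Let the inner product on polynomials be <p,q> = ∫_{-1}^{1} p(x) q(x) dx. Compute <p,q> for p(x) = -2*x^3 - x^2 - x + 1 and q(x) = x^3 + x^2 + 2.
<p,q> = 206/105

Expand the product: p(x)·q(x) = -2*x^6 - 3*x^5 - 2*x^4 - 4*x^3 - x^2 - 2*x + 2.
∫_{-1}^{1} of each monomial x^k gives [2/(k+1) if k even, 0 if k odd]. Integrating term-by-term (or equivalently evaluating the antiderivative F(x) = -2*x^7/7 - x^6/2 - 2*x^5/5 - x^4 - x^3/3 - x^2 + 2*x at the endpoints):
  F(1) − F(−1) = -319/210 − (-731/210) = 206/105.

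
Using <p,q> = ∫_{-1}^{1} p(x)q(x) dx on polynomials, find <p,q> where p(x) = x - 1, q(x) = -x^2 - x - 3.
<p,q> = 6

Expand the product: p(x)·q(x) = -x^3 - 2*x + 3.
∫_{-1}^{1} of each monomial x^k gives [2/(k+1) if k even, 0 if k odd]. Integrating term-by-term (or equivalently evaluating the antiderivative F(x) = -x^4/4 - x^2 + 3*x at the endpoints):
  F(1) − F(−1) = 7/4 − (-17/4) = 6.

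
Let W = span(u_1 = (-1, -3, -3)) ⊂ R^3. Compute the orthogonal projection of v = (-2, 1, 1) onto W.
proj_W(v) = (4/19, 12/19, 12/19)

Set up U = [u_1 | ... | u_1] ∈ R^(3×1). The projector onto W = col(U) is P = U (U^T U)^(-1) U^T.
Compute U^T U =
  [19],
and U^T v = (-4).
Solve U^T U · c = U^T v for the coefficients: c = (-4/19). The projection is proj_W(v) = U c.
Check: (v - proj_W(v)) · u_1 = 0  (should be 0).
Result: proj_W(v) = (4/19, 12/19, 12/19).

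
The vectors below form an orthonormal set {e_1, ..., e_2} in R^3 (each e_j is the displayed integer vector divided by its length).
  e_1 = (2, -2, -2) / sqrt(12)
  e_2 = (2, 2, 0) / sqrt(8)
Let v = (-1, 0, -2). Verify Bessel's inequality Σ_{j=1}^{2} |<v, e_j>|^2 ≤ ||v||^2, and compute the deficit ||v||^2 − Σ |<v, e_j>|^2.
Σ |<v, e_j>|^2 = 5/6; ||v||^2 = 5; deficit = 25/6

Write each e_j = u_j / sqrt(<u_j, u_j>) where u_j is the displayed integer vector. Then <v, e_j> = <v, u_j> / sqrt(<u_j, u_j>), so |<v, e_j>|^2 = <v, u_j>^2 / <u_j, u_j>.
Coefficients: <v, e_1> = 2/sqrt(12), <v, e_2> = -2/sqrt(8).
Square and sum: Σ |<v, e_j>|^2 = 5/6.
Compute ||v||^2 = v·v = 5.
Deficit = 5 − 5/6 = 25/6 ≥ 0, confirming Bessel's inequality. (The deficit equals ||v − Σ <v,e_j> e_j||^2, the squared distance from v to span{e_j}.)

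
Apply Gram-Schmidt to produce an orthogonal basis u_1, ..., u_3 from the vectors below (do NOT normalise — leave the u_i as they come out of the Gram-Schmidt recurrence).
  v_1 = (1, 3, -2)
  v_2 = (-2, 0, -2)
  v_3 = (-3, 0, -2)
Orthogonal basis:
  u_1 = (1, 3, -2)
  u_2 = (-15/7, -3/7, -12/7)
  u_3 = (-1/3, 1/3, 1/3)

Apply the Gram-Schmidt recurrence
  u_1 = v_1
  u_i = v_i − Σ_{j<i} ((v_i · u_j) / (u_j · u_j)) · u_j.

Step by step this gives:
  u_1 = (1, 3, -2)
  u_2 = (-15/7, -3/7, -12/7)
  u_3 = (-1/3, 1/3, 1/3)

Orthogonality check:
  u_2 · u_1 = 0 (should be 0)
  u_3 · u_1 = 0 (should be 0)
  u_3 · u_2 = 0 (should be 0)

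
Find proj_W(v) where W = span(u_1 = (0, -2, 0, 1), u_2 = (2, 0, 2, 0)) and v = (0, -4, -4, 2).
proj_W(v) = (-2, -4, -2, 2)

Set up U = [u_1 | ... | u_2] ∈ R^(4×2). The projector onto W = col(U) is P = U (U^T U)^(-1) U^T.
Compute U^T U =
  [5, 0]
  [0, 8],
and U^T v = (10, -8).
Solve U^T U · c = U^T v for the coefficients: c = (2, -1). The projection is proj_W(v) = U c.
Check: (v - proj_W(v)) · u_1 = 0  (should be 0).
Check: (v - proj_W(v)) · u_2 = 0  (should be 0).
Result: proj_W(v) = (-2, -4, -2, 2).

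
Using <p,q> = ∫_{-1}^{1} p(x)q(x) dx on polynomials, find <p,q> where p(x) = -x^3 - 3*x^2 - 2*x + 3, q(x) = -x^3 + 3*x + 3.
<p,q> = 276/35

Expand the product: p(x)·q(x) = x^6 + 3*x^5 - x^4 - 15*x^3 - 15*x^2 + 3*x + 9.
∫_{-1}^{1} of each monomial x^k gives [2/(k+1) if k even, 0 if k odd]. Integrating term-by-term (or equivalently evaluating the antiderivative F(x) = x^7/7 + x^6/2 - x^5/5 - 15*x^4/4 - 5*x^3 + 3*x^2/2 + 9*x at the endpoints):
  F(1) − F(−1) = 307/140 − (-797/140) = 276/35.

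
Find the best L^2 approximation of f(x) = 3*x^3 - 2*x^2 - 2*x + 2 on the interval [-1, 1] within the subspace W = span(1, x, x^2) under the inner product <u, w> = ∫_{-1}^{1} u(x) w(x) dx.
g(x) = -2*x^2 - x/5 + 2

The best approximation g ∈ W is the orthogonal projection of f onto W. Writing g = a_0 + a_1 x + a_2 x^2, the coefficients solve the normal equations G · a = b where
  G_{ij} = <φ_i, φ_j> and b_i = <f, φ_i>, with φ_0 = 1, φ_1 = x, φ_2 = x^2.
G =
  [2, 0, 2/3]
  [0, 2/3, 0]
  [2/3, 0, 2/5],
b = (8/3, -2/15, 8/15).
Solving gives a_0 = 2, a_1 = -1/5, a_2 = -2, so
  g(x) = -2*x^2 - x/5 + 2.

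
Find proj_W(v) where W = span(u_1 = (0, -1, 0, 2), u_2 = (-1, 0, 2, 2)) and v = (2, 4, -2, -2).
proj_W(v) = (18/29, 32/29, -36/29, -100/29)

Set up U = [u_1 | ... | u_2] ∈ R^(4×2). The projector onto W = col(U) is P = U (U^T U)^(-1) U^T.
Compute U^T U =
  [5, 4]
  [4, 9],
and U^T v = (-8, -10).
Solve U^T U · c = U^T v for the coefficients: c = (-32/29, -18/29). The projection is proj_W(v) = U c.
Check: (v - proj_W(v)) · u_1 = 0  (should be 0).
Check: (v - proj_W(v)) · u_2 = 0  (should be 0).
Result: proj_W(v) = (18/29, 32/29, -36/29, -100/29).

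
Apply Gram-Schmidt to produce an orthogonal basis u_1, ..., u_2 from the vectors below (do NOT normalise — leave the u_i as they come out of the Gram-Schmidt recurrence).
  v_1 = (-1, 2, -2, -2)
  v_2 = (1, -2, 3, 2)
Orthogonal basis:
  u_1 = (-1, 2, -2, -2)
  u_2 = (-2/13, 4/13, 9/13, -4/13)

Apply the Gram-Schmidt recurrence
  u_1 = v_1
  u_i = v_i − Σ_{j<i} ((v_i · u_j) / (u_j · u_j)) · u_j.

Step by step this gives:
  u_1 = (-1, 2, -2, -2)
  u_2 = (-2/13, 4/13, 9/13, -4/13)

Orthogonality check:
  u_2 · u_1 = 0 (should be 0)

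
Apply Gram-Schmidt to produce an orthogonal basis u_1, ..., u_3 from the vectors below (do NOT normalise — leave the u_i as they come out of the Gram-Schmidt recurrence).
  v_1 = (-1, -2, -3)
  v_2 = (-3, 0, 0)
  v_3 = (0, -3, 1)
Orthogonal basis:
  u_1 = (-1, -2, -3)
  u_2 = (-39/14, 3/7, 9/14)
  u_3 = (0, -33/13, 22/13)

Apply the Gram-Schmidt recurrence
  u_1 = v_1
  u_i = v_i − Σ_{j<i} ((v_i · u_j) / (u_j · u_j)) · u_j.

Step by step this gives:
  u_1 = (-1, -2, -3)
  u_2 = (-39/14, 3/7, 9/14)
  u_3 = (0, -33/13, 22/13)

Orthogonality check:
  u_2 · u_1 = 0 (should be 0)
  u_3 · u_1 = 0 (should be 0)
  u_3 · u_2 = 0 (should be 0)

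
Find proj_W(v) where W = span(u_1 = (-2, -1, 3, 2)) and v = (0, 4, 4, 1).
proj_W(v) = (-10/9, -5/9, 5/3, 10/9)

Set up U = [u_1 | ... | u_1] ∈ R^(4×1). The projector onto W = col(U) is P = U (U^T U)^(-1) U^T.
Compute U^T U =
  [18],
and U^T v = (10).
Solve U^T U · c = U^T v for the coefficients: c = (5/9). The projection is proj_W(v) = U c.
Check: (v - proj_W(v)) · u_1 = 0  (should be 0).
Result: proj_W(v) = (-10/9, -5/9, 5/3, 10/9).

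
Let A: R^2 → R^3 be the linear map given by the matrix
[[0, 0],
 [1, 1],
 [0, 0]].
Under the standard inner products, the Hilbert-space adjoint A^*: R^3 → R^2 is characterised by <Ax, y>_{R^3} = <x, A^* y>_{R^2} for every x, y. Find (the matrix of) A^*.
A^* = A^T =
[[0, 1, 0],
 [0, 1, 0]]

For real matrices with standard dot products, the defining identity <Ax, y> = <x, A^* y> gives (Ax)^T y = x^T (A^*) y, i.e. x^T A^T y = x^T (A^*) y. Since this holds for all x, y, we must have A^* = A^T. Therefore
A^* =
[[0, 1, 0],
 [0, 1, 0]].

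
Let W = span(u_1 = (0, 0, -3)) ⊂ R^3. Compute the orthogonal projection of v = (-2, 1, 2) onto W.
proj_W(v) = (0, 0, 2)

Set up U = [u_1 | ... | u_1] ∈ R^(3×1). The projector onto W = col(U) is P = U (U^T U)^(-1) U^T.
Compute U^T U =
  [9],
and U^T v = (-6).
Solve U^T U · c = U^T v for the coefficients: c = (-2/3). The projection is proj_W(v) = U c.
Check: (v - proj_W(v)) · u_1 = 0  (should be 0).
Result: proj_W(v) = (0, 0, 2).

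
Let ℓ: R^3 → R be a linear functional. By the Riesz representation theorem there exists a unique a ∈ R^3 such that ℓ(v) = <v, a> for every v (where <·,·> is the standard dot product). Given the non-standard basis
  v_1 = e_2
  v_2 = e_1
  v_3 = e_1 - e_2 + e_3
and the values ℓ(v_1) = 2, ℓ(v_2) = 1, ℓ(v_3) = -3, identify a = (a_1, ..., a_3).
a = (1, 2, -2)

Write a = (a_1, ..., a_3) in the standard basis. For each basis vector v_i, ℓ(v_i) = <v_i, a> is a linear equation in the a_j's. Collect the n equations into a matrix system V a = ℓ, where row i of V is v_i (expressed in the standard basis). Since V is invertible (lower-triangular with 1s on the diagonal, up to permutation), solve by back-substitution:
  V =
[[0, 1, 0],
 [1, 0, 0],
 [1, -1, 1]]
  V a = (2, 1, -3)
Solving gives a = (1, 2, -2).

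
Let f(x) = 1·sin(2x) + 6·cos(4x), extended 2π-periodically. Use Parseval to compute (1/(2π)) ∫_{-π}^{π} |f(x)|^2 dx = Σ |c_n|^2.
Σ |c_n|^2 = 37/2

Expand |f|^2 and use orthogonality of {sin(nx), cos(mx)} on [-π, π]:
  ∫_{-π}^{π} sin(nx)^2 dx = π, ∫ cos(mx)^2 dx = π, and cross terms integrate to 0.
So ∫_{-π}^{π} f(x)^2 dx = 1^2 · π + 6^2 · π = (1 + 36)π.
Divide by 2π: (1 + 36)/2 = 37/2.
By Parseval, this equals Σ |c_n|^2.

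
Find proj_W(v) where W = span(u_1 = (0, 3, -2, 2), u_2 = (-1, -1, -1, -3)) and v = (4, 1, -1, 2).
proj_W(v) = (107/155, 221/155, 1/5, 397/155)

Set up U = [u_1 | ... | u_2] ∈ R^(4×2). The projector onto W = col(U) is P = U (U^T U)^(-1) U^T.
Compute U^T U =
  [17, -7]
  [-7, 12],
and U^T v = (9, -10).
Solve U^T U · c = U^T v for the coefficients: c = (38/155, -107/155). The projection is proj_W(v) = U c.
Check: (v - proj_W(v)) · u_1 = 0  (should be 0).
Check: (v - proj_W(v)) · u_2 = 0  (should be 0).
Result: proj_W(v) = (107/155, 221/155, 1/5, 397/155).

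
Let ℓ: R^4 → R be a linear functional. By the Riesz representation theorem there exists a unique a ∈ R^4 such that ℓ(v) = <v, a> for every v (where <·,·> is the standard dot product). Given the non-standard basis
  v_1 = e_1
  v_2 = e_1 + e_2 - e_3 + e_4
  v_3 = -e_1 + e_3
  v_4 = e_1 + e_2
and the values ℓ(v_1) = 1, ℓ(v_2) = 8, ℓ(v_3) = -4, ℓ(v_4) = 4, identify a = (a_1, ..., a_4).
a = (1, 3, -3, 1)

Write a = (a_1, ..., a_4) in the standard basis. For each basis vector v_i, ℓ(v_i) = <v_i, a> is a linear equation in the a_j's. Collect the n equations into a matrix system V a = ℓ, where row i of V is v_i (expressed in the standard basis). Since V is invertible (lower-triangular with 1s on the diagonal, up to permutation), solve by back-substitution:
  V =
[[1, 0, 0, 0],
 [1, 1, -1, 1],
 [-1, 0, 1, 0],
 [1, 1, 0, 0]]
  V a = (1, 8, -4, 4)
Solving gives a = (1, 3, -3, 1).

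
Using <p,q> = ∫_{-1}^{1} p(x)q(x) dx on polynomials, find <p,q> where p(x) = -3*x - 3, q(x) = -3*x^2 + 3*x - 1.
<p,q> = 6

Expand the product: p(x)·q(x) = 9*x^3 - 6*x + 3.
∫_{-1}^{1} of each monomial x^k gives [2/(k+1) if k even, 0 if k odd]. Integrating term-by-term (or equivalently evaluating the antiderivative F(x) = 9*x^4/4 - 3*x^2 + 3*x at the endpoints):
  F(1) − F(−1) = 9/4 − (-15/4) = 6.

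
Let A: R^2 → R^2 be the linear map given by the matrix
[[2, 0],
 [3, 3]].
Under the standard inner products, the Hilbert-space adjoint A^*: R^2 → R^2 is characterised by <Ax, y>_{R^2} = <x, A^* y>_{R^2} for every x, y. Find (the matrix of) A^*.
A^* = A^T =
[[2, 3],
 [0, 3]]

For real matrices with standard dot products, the defining identity <Ax, y> = <x, A^* y> gives (Ax)^T y = x^T (A^*) y, i.e. x^T A^T y = x^T (A^*) y. Since this holds for all x, y, we must have A^* = A^T. Therefore
A^* =
[[2, 3],
 [0, 3]].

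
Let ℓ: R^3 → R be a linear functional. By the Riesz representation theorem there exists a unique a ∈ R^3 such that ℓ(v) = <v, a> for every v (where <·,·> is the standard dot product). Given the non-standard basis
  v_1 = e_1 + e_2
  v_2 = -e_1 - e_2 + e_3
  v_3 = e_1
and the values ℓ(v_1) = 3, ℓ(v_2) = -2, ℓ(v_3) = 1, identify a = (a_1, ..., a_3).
a = (1, 2, 1)

Write a = (a_1, ..., a_3) in the standard basis. For each basis vector v_i, ℓ(v_i) = <v_i, a> is a linear equation in the a_j's. Collect the n equations into a matrix system V a = ℓ, where row i of V is v_i (expressed in the standard basis). Since V is invertible (lower-triangular with 1s on the diagonal, up to permutation), solve by back-substitution:
  V =
[[1, 1, 0],
 [-1, -1, 1],
 [1, 0, 0]]
  V a = (3, -2, 1)
Solving gives a = (1, 2, 1).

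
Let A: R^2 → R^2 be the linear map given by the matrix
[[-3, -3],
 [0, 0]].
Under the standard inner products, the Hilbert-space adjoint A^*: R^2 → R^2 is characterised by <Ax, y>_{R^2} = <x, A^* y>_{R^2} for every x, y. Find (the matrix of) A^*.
A^* = A^T =
[[-3, 0],
 [-3, 0]]

For real matrices with standard dot products, the defining identity <Ax, y> = <x, A^* y> gives (Ax)^T y = x^T (A^*) y, i.e. x^T A^T y = x^T (A^*) y. Since this holds for all x, y, we must have A^* = A^T. Therefore
A^* =
[[-3, 0],
 [-3, 0]].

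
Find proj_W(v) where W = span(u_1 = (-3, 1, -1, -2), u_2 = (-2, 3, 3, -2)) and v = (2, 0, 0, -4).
proj_W(v) = (-2/5, 66/145, 54/145, -52/145)

Set up U = [u_1 | ... | u_2] ∈ R^(4×2). The projector onto W = col(U) is P = U (U^T U)^(-1) U^T.
Compute U^T U =
  [15, 10]
  [10, 26],
and U^T v = (2, 4).
Solve U^T U · c = U^T v for the coefficients: c = (6/145, 4/29). The projection is proj_W(v) = U c.
Check: (v - proj_W(v)) · u_1 = 0  (should be 0).
Check: (v - proj_W(v)) · u_2 = 0  (should be 0).
Result: proj_W(v) = (-2/5, 66/145, 54/145, -52/145).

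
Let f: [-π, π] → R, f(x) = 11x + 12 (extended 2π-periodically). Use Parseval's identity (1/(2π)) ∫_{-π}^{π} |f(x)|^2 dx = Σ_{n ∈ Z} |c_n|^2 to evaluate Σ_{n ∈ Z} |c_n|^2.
Σ |c_n|^2 = 121π^2/3 + 144

Expand and integrate term by term over [-π, π]:
  ∫ (11x)^2 dx = 121·(2π^3/3); ∫ 2·11·(12)·x dx = 0 (odd integrand); ∫ 12^2 dx = 144·2π.
So (1/(2π)) ∫_{-π}^{π} (11x + 12)^2 dx = 121π^2/3 + 144 = 121π^2/3 + 144.
Parseval ⇒ Σ |c_n|^2 = 121π^2/3 + 144.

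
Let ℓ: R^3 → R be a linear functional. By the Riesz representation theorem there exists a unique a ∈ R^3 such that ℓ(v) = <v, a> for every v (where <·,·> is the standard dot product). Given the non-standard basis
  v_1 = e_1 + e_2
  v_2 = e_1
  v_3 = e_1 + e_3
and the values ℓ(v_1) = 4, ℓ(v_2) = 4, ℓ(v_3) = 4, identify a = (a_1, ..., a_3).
a = (4, 0, 0)

Write a = (a_1, ..., a_3) in the standard basis. For each basis vector v_i, ℓ(v_i) = <v_i, a> is a linear equation in the a_j's. Collect the n equations into a matrix system V a = ℓ, where row i of V is v_i (expressed in the standard basis). Since V is invertible (lower-triangular with 1s on the diagonal, up to permutation), solve by back-substitution:
  V =
[[1, 1, 0],
 [1, 0, 0],
 [1, 0, 1]]
  V a = (4, 4, 4)
Solving gives a = (4, 0, 0).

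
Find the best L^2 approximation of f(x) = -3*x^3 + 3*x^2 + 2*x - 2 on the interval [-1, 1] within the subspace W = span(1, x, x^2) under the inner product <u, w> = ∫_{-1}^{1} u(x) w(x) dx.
g(x) = 3*x^2 + x/5 - 2

The best approximation g ∈ W is the orthogonal projection of f onto W. Writing g = a_0 + a_1 x + a_2 x^2, the coefficients solve the normal equations G · a = b where
  G_{ij} = <φ_i, φ_j> and b_i = <f, φ_i>, with φ_0 = 1, φ_1 = x, φ_2 = x^2.
G =
  [2, 0, 2/3]
  [0, 2/3, 0]
  [2/3, 0, 2/5],
b = (-2, 2/15, -2/15).
Solving gives a_0 = -2, a_1 = 1/5, a_2 = 3, so
  g(x) = 3*x^2 + x/5 - 2.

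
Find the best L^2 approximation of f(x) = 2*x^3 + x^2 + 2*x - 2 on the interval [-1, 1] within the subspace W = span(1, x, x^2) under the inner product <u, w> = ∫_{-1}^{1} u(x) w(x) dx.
g(x) = x^2 + 16*x/5 - 2

The best approximation g ∈ W is the orthogonal projection of f onto W. Writing g = a_0 + a_1 x + a_2 x^2, the coefficients solve the normal equations G · a = b where
  G_{ij} = <φ_i, φ_j> and b_i = <f, φ_i>, with φ_0 = 1, φ_1 = x, φ_2 = x^2.
G =
  [2, 0, 2/3]
  [0, 2/3, 0]
  [2/3, 0, 2/5],
b = (-10/3, 32/15, -14/15).
Solving gives a_0 = -2, a_1 = 16/5, a_2 = 1, so
  g(x) = x^2 + 16*x/5 - 2.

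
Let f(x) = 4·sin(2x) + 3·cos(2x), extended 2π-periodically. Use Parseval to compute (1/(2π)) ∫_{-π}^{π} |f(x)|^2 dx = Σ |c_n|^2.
Σ |c_n|^2 = 25/2

Expand |f|^2 and use orthogonality of {sin(nx), cos(mx)} on [-π, π]:
  ∫_{-π}^{π} sin(nx)^2 dx = π, ∫ cos(mx)^2 dx = π, and cross terms integrate to 0.
So ∫_{-π}^{π} f(x)^2 dx = 4^2 · π + 3^2 · π = (16 + 9)π.
Divide by 2π: (16 + 9)/2 = 25/2.
By Parseval, this equals Σ |c_n|^2.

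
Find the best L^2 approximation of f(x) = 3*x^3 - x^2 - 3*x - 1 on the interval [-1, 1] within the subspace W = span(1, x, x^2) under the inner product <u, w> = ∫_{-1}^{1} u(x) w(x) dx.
g(x) = -x^2 - 6*x/5 - 1

The best approximation g ∈ W is the orthogonal projection of f onto W. Writing g = a_0 + a_1 x + a_2 x^2, the coefficients solve the normal equations G · a = b where
  G_{ij} = <φ_i, φ_j> and b_i = <f, φ_i>, with φ_0 = 1, φ_1 = x, φ_2 = x^2.
G =
  [2, 0, 2/3]
  [0, 2/3, 0]
  [2/3, 0, 2/5],
b = (-8/3, -4/5, -16/15).
Solving gives a_0 = -1, a_1 = -6/5, a_2 = -1, so
  g(x) = -x^2 - 6*x/5 - 1.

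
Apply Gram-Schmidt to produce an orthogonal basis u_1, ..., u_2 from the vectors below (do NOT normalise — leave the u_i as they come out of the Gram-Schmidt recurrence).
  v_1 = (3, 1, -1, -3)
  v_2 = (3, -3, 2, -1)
Orthogonal basis:
  u_1 = (3, 1, -1, -3)
  u_2 = (39/20, -67/20, 47/20, 1/20)

Apply the Gram-Schmidt recurrence
  u_1 = v_1
  u_i = v_i − Σ_{j<i} ((v_i · u_j) / (u_j · u_j)) · u_j.

Step by step this gives:
  u_1 = (3, 1, -1, -3)
  u_2 = (39/20, -67/20, 47/20, 1/20)

Orthogonality check:
  u_2 · u_1 = 0 (should be 0)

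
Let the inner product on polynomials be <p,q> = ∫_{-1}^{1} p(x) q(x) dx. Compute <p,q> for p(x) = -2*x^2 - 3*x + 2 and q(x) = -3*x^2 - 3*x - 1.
<p,q> = 26/15

Expand the product: p(x)·q(x) = 6*x^4 + 15*x^3 + 5*x^2 - 3*x - 2.
∫_{-1}^{1} of each monomial x^k gives [2/(k+1) if k even, 0 if k odd]. Integrating term-by-term (or equivalently evaluating the antiderivative F(x) = 6*x^5/5 + 15*x^4/4 + 5*x^3/3 - 3*x^2/2 - 2*x at the endpoints):
  F(1) − F(−1) = 187/60 − (83/60) = 26/15.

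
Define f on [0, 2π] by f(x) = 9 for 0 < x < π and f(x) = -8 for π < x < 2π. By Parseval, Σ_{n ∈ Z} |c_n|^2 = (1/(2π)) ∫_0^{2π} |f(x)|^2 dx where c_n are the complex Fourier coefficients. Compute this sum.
Σ |c_n|^2 = 145/2

Parseval equates the L^2 energy of f (normalised by 1/(2π)) with the ℓ^2 sum of its Fourier coefficients: (1/(2π)) ∫_0^{2π} |f|^2 = Σ |c_n|^2.
Compute the left side: (1/(2π)) [∫_0^π 9^2 dx + ∫_π^{2π} (-8)^2 dx] = (1/(2π)) · (81π + 64π) = (81 + 64)/2 = 145/2.
So Σ_{n ∈ Z} |c_n|^2 = 145/2.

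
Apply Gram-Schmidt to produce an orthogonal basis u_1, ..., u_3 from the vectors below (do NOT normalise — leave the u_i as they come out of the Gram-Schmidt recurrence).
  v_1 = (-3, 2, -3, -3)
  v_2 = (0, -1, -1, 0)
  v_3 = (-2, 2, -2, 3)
Orthogonal basis:
  u_1 = (-3, 2, -3, -3)
  u_2 = (3/31, -33/31, -28/31, 3/31)
  u_3 = (-80/61, 87/61, -87/61, 225/61)

Apply the Gram-Schmidt recurrence
  u_1 = v_1
  u_i = v_i − Σ_{j<i} ((v_i · u_j) / (u_j · u_j)) · u_j.

Step by step this gives:
  u_1 = (-3, 2, -3, -3)
  u_2 = (3/31, -33/31, -28/31, 3/31)
  u_3 = (-80/61, 87/61, -87/61, 225/61)

Orthogonality check:
  u_2 · u_1 = 0 (should be 0)
  u_3 · u_1 = 0 (should be 0)
  u_3 · u_2 = 0 (should be 0)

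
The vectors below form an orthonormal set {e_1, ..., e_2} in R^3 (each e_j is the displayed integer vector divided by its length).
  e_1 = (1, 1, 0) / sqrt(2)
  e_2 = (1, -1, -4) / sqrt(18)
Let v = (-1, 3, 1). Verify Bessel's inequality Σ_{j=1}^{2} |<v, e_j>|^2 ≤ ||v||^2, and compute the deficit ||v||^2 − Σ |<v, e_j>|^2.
Σ |<v, e_j>|^2 = 50/9; ||v||^2 = 11; deficit = 49/9

Write each e_j = u_j / sqrt(<u_j, u_j>) where u_j is the displayed integer vector. Then <v, e_j> = <v, u_j> / sqrt(<u_j, u_j>), so |<v, e_j>|^2 = <v, u_j>^2 / <u_j, u_j>.
Coefficients: <v, e_1> = 2/sqrt(2), <v, e_2> = -8/sqrt(18).
Square and sum: Σ |<v, e_j>|^2 = 50/9.
Compute ||v||^2 = v·v = 11.
Deficit = 11 − 50/9 = 49/9 ≥ 0, confirming Bessel's inequality. (The deficit equals ||v − Σ <v,e_j> e_j||^2, the squared distance from v to span{e_j}.)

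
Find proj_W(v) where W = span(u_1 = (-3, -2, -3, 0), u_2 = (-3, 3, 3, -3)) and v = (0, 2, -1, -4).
proj_W(v) = (-3/2, 8/7, 15/14, -9/7)

Set up U = [u_1 | ... | u_2] ∈ R^(4×2). The projector onto W = col(U) is P = U (U^T U)^(-1) U^T.
Compute U^T U =
  [22, -6]
  [-6, 36],
and U^T v = (-1, 15).
Solve U^T U · c = U^T v for the coefficients: c = (1/14, 3/7). The projection is proj_W(v) = U c.
Check: (v - proj_W(v)) · u_1 = 0  (should be 0).
Check: (v - proj_W(v)) · u_2 = 0  (should be 0).
Result: proj_W(v) = (-3/2, 8/7, 15/14, -9/7).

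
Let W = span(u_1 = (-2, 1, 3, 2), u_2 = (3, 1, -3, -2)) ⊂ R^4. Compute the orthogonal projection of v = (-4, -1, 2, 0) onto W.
proj_W(v) = (-119/45, -151/90, 13/6, 13/9)

Set up U = [u_1 | ... | u_2] ∈ R^(4×2). The projector onto W = col(U) is P = U (U^T U)^(-1) U^T.
Compute U^T U =
  [18, -18]
  [-18, 23],
and U^T v = (13, -19).
Solve U^T U · c = U^T v for the coefficients: c = (-43/90, -6/5). The projection is proj_W(v) = U c.
Check: (v - proj_W(v)) · u_1 = 0  (should be 0).
Check: (v - proj_W(v)) · u_2 = 0  (should be 0).
Result: proj_W(v) = (-119/45, -151/90, 13/6, 13/9).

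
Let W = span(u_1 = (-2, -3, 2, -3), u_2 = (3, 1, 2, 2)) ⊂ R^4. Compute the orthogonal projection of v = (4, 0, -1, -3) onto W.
proj_W(v) = (227/347, 15/347, 238/347, 108/347)

Set up U = [u_1 | ... | u_2] ∈ R^(4×2). The projector onto W = col(U) is P = U (U^T U)^(-1) U^T.
Compute U^T U =
  [26, -11]
  [-11, 18],
and U^T v = (-1, 4).
Solve U^T U · c = U^T v for the coefficients: c = (26/347, 93/347). The projection is proj_W(v) = U c.
Check: (v - proj_W(v)) · u_1 = 0  (should be 0).
Check: (v - proj_W(v)) · u_2 = 0  (should be 0).
Result: proj_W(v) = (227/347, 15/347, 238/347, 108/347).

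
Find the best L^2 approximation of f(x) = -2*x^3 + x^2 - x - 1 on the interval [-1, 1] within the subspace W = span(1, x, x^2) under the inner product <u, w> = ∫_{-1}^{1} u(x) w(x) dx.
g(x) = x^2 - 11*x/5 - 1

The best approximation g ∈ W is the orthogonal projection of f onto W. Writing g = a_0 + a_1 x + a_2 x^2, the coefficients solve the normal equations G · a = b where
  G_{ij} = <φ_i, φ_j> and b_i = <f, φ_i>, with φ_0 = 1, φ_1 = x, φ_2 = x^2.
G =
  [2, 0, 2/3]
  [0, 2/3, 0]
  [2/3, 0, 2/5],
b = (-4/3, -22/15, -4/15).
Solving gives a_0 = -1, a_1 = -11/5, a_2 = 1, so
  g(x) = x^2 - 11*x/5 - 1.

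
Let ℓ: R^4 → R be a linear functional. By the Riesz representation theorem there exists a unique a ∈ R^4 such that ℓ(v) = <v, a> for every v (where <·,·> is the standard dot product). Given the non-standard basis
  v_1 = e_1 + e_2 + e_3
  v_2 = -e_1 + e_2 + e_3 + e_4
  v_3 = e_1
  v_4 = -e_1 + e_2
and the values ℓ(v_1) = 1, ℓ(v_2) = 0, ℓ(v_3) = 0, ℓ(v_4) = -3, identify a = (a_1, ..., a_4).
a = (0, -3, 4, -1)

Write a = (a_1, ..., a_4) in the standard basis. For each basis vector v_i, ℓ(v_i) = <v_i, a> is a linear equation in the a_j's. Collect the n equations into a matrix system V a = ℓ, where row i of V is v_i (expressed in the standard basis). Since V is invertible (lower-triangular with 1s on the diagonal, up to permutation), solve by back-substitution:
  V =
[[1, 1, 1, 0],
 [-1, 1, 1, 1],
 [1, 0, 0, 0],
 [-1, 1, 0, 0]]
  V a = (1, 0, 0, -3)
Solving gives a = (0, -3, 4, -1).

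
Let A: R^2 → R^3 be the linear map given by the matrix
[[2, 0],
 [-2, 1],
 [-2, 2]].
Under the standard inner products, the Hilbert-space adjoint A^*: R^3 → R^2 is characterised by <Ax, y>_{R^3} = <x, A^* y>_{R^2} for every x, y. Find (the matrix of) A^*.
A^* = A^T =
[[2, -2, -2],
 [0, 1, 2]]

For real matrices with standard dot products, the defining identity <Ax, y> = <x, A^* y> gives (Ax)^T y = x^T (A^*) y, i.e. x^T A^T y = x^T (A^*) y. Since this holds for all x, y, we must have A^* = A^T. Therefore
A^* =
[[2, -2, -2],
 [0, 1, 2]].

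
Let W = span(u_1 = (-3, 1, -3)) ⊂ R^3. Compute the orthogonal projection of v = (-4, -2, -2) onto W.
proj_W(v) = (-48/19, 16/19, -48/19)

Set up U = [u_1 | ... | u_1] ∈ R^(3×1). The projector onto W = col(U) is P = U (U^T U)^(-1) U^T.
Compute U^T U =
  [19],
and U^T v = (16).
Solve U^T U · c = U^T v for the coefficients: c = (16/19). The projection is proj_W(v) = U c.
Check: (v - proj_W(v)) · u_1 = 0  (should be 0).
Result: proj_W(v) = (-48/19, 16/19, -48/19).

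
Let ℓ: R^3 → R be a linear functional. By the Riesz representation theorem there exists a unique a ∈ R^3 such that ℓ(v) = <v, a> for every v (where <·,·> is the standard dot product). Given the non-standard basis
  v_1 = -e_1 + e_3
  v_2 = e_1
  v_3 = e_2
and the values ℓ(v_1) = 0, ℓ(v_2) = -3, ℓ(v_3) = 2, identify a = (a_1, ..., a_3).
a = (-3, 2, -3)

Write a = (a_1, ..., a_3) in the standard basis. For each basis vector v_i, ℓ(v_i) = <v_i, a> is a linear equation in the a_j's. Collect the n equations into a matrix system V a = ℓ, where row i of V is v_i (expressed in the standard basis). Since V is invertible (lower-triangular with 1s on the diagonal, up to permutation), solve by back-substitution:
  V =
[[-1, 0, 1],
 [1, 0, 0],
 [0, 1, 0]]
  V a = (0, -3, 2)
Solving gives a = (-3, 2, -3).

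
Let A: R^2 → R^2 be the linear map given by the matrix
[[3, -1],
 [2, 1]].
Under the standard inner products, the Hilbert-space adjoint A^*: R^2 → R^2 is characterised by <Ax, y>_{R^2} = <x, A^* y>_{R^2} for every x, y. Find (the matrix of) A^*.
A^* = A^T =
[[3, 2],
 [-1, 1]]

For real matrices with standard dot products, the defining identity <Ax, y> = <x, A^* y> gives (Ax)^T y = x^T (A^*) y, i.e. x^T A^T y = x^T (A^*) y. Since this holds for all x, y, we must have A^* = A^T. Therefore
A^* =
[[3, 2],
 [-1, 1]].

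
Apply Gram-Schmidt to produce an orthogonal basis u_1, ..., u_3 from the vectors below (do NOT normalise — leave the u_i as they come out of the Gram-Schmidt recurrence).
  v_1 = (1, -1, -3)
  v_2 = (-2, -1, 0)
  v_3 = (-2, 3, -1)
Orthogonal basis:
  u_1 = (1, -1, -3)
  u_2 = (-21/11, -12/11, -3/11)
  u_3 = (-3/2, 3, -3/2)

Apply the Gram-Schmidt recurrence
  u_1 = v_1
  u_i = v_i − Σ_{j<i} ((v_i · u_j) / (u_j · u_j)) · u_j.

Step by step this gives:
  u_1 = (1, -1, -3)
  u_2 = (-21/11, -12/11, -3/11)
  u_3 = (-3/2, 3, -3/2)

Orthogonality check:
  u_2 · u_1 = 0 (should be 0)
  u_3 · u_1 = 0 (should be 0)
  u_3 · u_2 = 0 (should be 0)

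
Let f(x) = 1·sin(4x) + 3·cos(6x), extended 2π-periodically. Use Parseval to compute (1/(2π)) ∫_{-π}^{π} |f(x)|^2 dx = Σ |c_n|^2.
Σ |c_n|^2 = 5

Expand |f|^2 and use orthogonality of {sin(nx), cos(mx)} on [-π, π]:
  ∫_{-π}^{π} sin(nx)^2 dx = π, ∫ cos(mx)^2 dx = π, and cross terms integrate to 0.
So ∫_{-π}^{π} f(x)^2 dx = 1^2 · π + 3^2 · π = (1 + 9)π.
Divide by 2π: (1 + 9)/2 = 5.
By Parseval, this equals Σ |c_n|^2.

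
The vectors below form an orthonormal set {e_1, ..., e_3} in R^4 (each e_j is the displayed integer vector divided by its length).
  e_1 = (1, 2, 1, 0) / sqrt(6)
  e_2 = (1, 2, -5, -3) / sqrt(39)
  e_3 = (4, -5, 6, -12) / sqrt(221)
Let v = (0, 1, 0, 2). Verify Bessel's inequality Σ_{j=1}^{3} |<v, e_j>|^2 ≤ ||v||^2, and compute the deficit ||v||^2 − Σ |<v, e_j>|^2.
Σ |<v, e_j>|^2 = 83/17; ||v||^2 = 5; deficit = 2/17

Write each e_j = u_j / sqrt(<u_j, u_j>) where u_j is the displayed integer vector. Then <v, e_j> = <v, u_j> / sqrt(<u_j, u_j>), so |<v, e_j>|^2 = <v, u_j>^2 / <u_j, u_j>.
Coefficients: <v, e_1> = 2/sqrt(6), <v, e_2> = -4/sqrt(39), <v, e_3> = -29/sqrt(221).
Square and sum: Σ |<v, e_j>|^2 = 83/17.
Compute ||v||^2 = v·v = 5.
Deficit = 5 − 83/17 = 2/17 ≥ 0, confirming Bessel's inequality. (The deficit equals ||v − Σ <v,e_j> e_j||^2, the squared distance from v to span{e_j}.)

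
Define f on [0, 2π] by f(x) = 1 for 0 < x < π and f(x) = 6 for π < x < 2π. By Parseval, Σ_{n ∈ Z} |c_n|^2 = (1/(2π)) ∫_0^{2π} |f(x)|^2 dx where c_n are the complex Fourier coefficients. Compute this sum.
Σ |c_n|^2 = 37/2

Parseval equates the L^2 energy of f (normalised by 1/(2π)) with the ℓ^2 sum of its Fourier coefficients: (1/(2π)) ∫_0^{2π} |f|^2 = Σ |c_n|^2.
Compute the left side: (1/(2π)) [∫_0^π 1^2 dx + ∫_π^{2π} 6^2 dx] = (1/(2π)) · (1π + 36π) = (1 + 36)/2 = 37/2.
So Σ_{n ∈ Z} |c_n|^2 = 37/2.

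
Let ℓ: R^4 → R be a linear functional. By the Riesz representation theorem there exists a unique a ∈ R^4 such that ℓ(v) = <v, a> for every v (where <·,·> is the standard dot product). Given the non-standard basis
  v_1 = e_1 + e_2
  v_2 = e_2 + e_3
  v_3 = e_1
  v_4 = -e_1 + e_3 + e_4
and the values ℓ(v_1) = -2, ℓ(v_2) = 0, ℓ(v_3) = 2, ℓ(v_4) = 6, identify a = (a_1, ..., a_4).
a = (2, -4, 4, 4)

Write a = (a_1, ..., a_4) in the standard basis. For each basis vector v_i, ℓ(v_i) = <v_i, a> is a linear equation in the a_j's. Collect the n equations into a matrix system V a = ℓ, where row i of V is v_i (expressed in the standard basis). Since V is invertible (lower-triangular with 1s on the diagonal, up to permutation), solve by back-substitution:
  V =
[[1, 1, 0, 0],
 [0, 1, 1, 0],
 [1, 0, 0, 0],
 [-1, 0, 1, 1]]
  V a = (-2, 0, 2, 6)
Solving gives a = (2, -4, 4, 4).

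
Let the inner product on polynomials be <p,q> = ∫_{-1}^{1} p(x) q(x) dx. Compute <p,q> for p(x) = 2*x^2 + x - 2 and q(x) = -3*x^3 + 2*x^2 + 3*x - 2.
<p,q> = 76/15

Expand the product: p(x)·q(x) = -6*x^5 + x^4 + 14*x^3 - 5*x^2 - 8*x + 4.
∫_{-1}^{1} of each monomial x^k gives [2/(k+1) if k even, 0 if k odd]. Integrating term-by-term (or equivalently evaluating the antiderivative F(x) = -x^6 + x^5/5 + 7*x^4/2 - 5*x^3/3 - 4*x^2 + 4*x at the endpoints):
  F(1) − F(−1) = 31/30 − (-121/30) = 76/15.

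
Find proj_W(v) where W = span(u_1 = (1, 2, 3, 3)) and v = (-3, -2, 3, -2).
proj_W(v) = (-4/23, -8/23, -12/23, -12/23)

Set up U = [u_1 | ... | u_1] ∈ R^(4×1). The projector onto W = col(U) is P = U (U^T U)^(-1) U^T.
Compute U^T U =
  [23],
and U^T v = (-4).
Solve U^T U · c = U^T v for the coefficients: c = (-4/23). The projection is proj_W(v) = U c.
Check: (v - proj_W(v)) · u_1 = 0  (should be 0).
Result: proj_W(v) = (-4/23, -8/23, -12/23, -12/23).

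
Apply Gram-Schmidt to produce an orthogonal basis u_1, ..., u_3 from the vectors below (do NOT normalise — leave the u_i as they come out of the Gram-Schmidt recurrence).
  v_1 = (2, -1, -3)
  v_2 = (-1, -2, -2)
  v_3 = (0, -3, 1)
Orthogonal basis:
  u_1 = (2, -1, -3)
  u_2 = (-13/7, -11/7, -5/7)
  u_3 = (52/45, -91/45, 13/9)

Apply the Gram-Schmidt recurrence
  u_1 = v_1
  u_i = v_i − Σ_{j<i} ((v_i · u_j) / (u_j · u_j)) · u_j.

Step by step this gives:
  u_1 = (2, -1, -3)
  u_2 = (-13/7, -11/7, -5/7)
  u_3 = (52/45, -91/45, 13/9)

Orthogonality check:
  u_2 · u_1 = 0 (should be 0)
  u_3 · u_1 = 0 (should be 0)
  u_3 · u_2 = 0 (should be 0)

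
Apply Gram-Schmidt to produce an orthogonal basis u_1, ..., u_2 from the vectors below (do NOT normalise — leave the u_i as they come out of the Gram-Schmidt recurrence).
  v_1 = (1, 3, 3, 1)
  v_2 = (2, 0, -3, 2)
Orthogonal basis:
  u_1 = (1, 3, 3, 1)
  u_2 = (9/4, 3/4, -9/4, 9/4)

Apply the Gram-Schmidt recurrence
  u_1 = v_1
  u_i = v_i − Σ_{j<i} ((v_i · u_j) / (u_j · u_j)) · u_j.

Step by step this gives:
  u_1 = (1, 3, 3, 1)
  u_2 = (9/4, 3/4, -9/4, 9/4)

Orthogonality check:
  u_2 · u_1 = 0 (should be 0)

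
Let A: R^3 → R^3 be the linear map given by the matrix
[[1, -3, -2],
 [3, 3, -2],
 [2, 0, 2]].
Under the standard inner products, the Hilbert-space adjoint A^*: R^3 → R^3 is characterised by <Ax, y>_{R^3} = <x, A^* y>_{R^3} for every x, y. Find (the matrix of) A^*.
A^* = A^T =
[[1, 3, 2],
 [-3, 3, 0],
 [-2, -2, 2]]

For real matrices with standard dot products, the defining identity <Ax, y> = <x, A^* y> gives (Ax)^T y = x^T (A^*) y, i.e. x^T A^T y = x^T (A^*) y. Since this holds for all x, y, we must have A^* = A^T. Therefore
A^* =
[[1, 3, 2],
 [-3, 3, 0],
 [-2, -2, 2]].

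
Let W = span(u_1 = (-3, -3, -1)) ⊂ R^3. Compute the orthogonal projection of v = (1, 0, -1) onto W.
proj_W(v) = (6/19, 6/19, 2/19)

Set up U = [u_1 | ... | u_1] ∈ R^(3×1). The projector onto W = col(U) is P = U (U^T U)^(-1) U^T.
Compute U^T U =
  [19],
and U^T v = (-2).
Solve U^T U · c = U^T v for the coefficients: c = (-2/19). The projection is proj_W(v) = U c.
Check: (v - proj_W(v)) · u_1 = 0  (should be 0).
Result: proj_W(v) = (6/19, 6/19, 2/19).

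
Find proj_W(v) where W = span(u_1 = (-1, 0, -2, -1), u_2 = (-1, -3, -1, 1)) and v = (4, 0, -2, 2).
proj_W(v) = (5/17, -3/17, 11/17, 7/17)

Set up U = [u_1 | ... | u_2] ∈ R^(4×2). The projector onto W = col(U) is P = U (U^T U)^(-1) U^T.
Compute U^T U =
  [6, 2]
  [2, 12],
and U^T v = (-2, 0).
Solve U^T U · c = U^T v for the coefficients: c = (-6/17, 1/17). The projection is proj_W(v) = U c.
Check: (v - proj_W(v)) · u_1 = 0  (should be 0).
Check: (v - proj_W(v)) · u_2 = 0  (should be 0).
Result: proj_W(v) = (5/17, -3/17, 11/17, 7/17).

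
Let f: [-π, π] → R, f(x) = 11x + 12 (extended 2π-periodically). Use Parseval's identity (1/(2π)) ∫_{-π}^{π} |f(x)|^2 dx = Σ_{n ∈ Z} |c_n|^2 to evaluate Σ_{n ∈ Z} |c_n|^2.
Σ |c_n|^2 = 121π^2/3 + 144

Expand and integrate term by term over [-π, π]:
  ∫ (11x)^2 dx = 121·(2π^3/3); ∫ 2·11·(12)·x dx = 0 (odd integrand); ∫ 12^2 dx = 144·2π.
So (1/(2π)) ∫_{-π}^{π} (11x + 12)^2 dx = 121π^2/3 + 144 = 121π^2/3 + 144.
Parseval ⇒ Σ |c_n|^2 = 121π^2/3 + 144.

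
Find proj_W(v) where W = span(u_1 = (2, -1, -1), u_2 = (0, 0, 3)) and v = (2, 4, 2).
proj_W(v) = (0, 0, 2)

Set up U = [u_1 | ... | u_2] ∈ R^(3×2). The projector onto W = col(U) is P = U (U^T U)^(-1) U^T.
Compute U^T U =
  [6, -3]
  [-3, 9],
and U^T v = (-2, 6).
Solve U^T U · c = U^T v for the coefficients: c = (0, 2/3). The projection is proj_W(v) = U c.
Check: (v - proj_W(v)) · u_1 = 0  (should be 0).
Check: (v - proj_W(v)) · u_2 = 0  (should be 0).
Result: proj_W(v) = (0, 0, 2).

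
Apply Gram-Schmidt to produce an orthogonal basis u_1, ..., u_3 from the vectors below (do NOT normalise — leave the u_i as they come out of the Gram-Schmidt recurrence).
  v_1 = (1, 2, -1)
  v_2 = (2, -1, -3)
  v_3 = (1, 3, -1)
Orthogonal basis:
  u_1 = (1, 2, -1)
  u_2 = (3/2, -2, -5/2)
  u_3 = (-7/75, 1/75, -1/15)

Apply the Gram-Schmidt recurrence
  u_1 = v_1
  u_i = v_i − Σ_{j<i} ((v_i · u_j) / (u_j · u_j)) · u_j.

Step by step this gives:
  u_1 = (1, 2, -1)
  u_2 = (3/2, -2, -5/2)
  u_3 = (-7/75, 1/75, -1/15)

Orthogonality check:
  u_2 · u_1 = 0 (should be 0)
  u_3 · u_1 = 0 (should be 0)
  u_3 · u_2 = 0 (should be 0)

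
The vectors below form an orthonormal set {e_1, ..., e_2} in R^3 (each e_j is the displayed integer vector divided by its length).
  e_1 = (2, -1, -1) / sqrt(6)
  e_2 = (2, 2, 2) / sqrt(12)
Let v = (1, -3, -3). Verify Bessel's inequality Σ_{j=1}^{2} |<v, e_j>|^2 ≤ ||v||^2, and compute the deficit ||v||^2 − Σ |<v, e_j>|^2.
Σ |<v, e_j>|^2 = 19; ||v||^2 = 19; deficit = 0

Write each e_j = u_j / sqrt(<u_j, u_j>) where u_j is the displayed integer vector. Then <v, e_j> = <v, u_j> / sqrt(<u_j, u_j>), so |<v, e_j>|^2 = <v, u_j>^2 / <u_j, u_j>.
Coefficients: <v, e_1> = 8/sqrt(6), <v, e_2> = -10/sqrt(12).
Square and sum: Σ |<v, e_j>|^2 = 19.
Compute ||v||^2 = v·v = 19.
Deficit = 19 − 19 = 0 ≥ 0, confirming Bessel's inequality. (The deficit equals ||v − Σ <v,e_j> e_j||^2, the squared distance from v to span{e_j}.)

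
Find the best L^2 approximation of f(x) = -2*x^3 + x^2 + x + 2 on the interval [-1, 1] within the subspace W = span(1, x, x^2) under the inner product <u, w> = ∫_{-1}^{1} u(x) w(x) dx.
g(x) = x^2 - x/5 + 2

The best approximation g ∈ W is the orthogonal projection of f onto W. Writing g = a_0 + a_1 x + a_2 x^2, the coefficients solve the normal equations G · a = b where
  G_{ij} = <φ_i, φ_j> and b_i = <f, φ_i>, with φ_0 = 1, φ_1 = x, φ_2 = x^2.
G =
  [2, 0, 2/3]
  [0, 2/3, 0]
  [2/3, 0, 2/5],
b = (14/3, -2/15, 26/15).
Solving gives a_0 = 2, a_1 = -1/5, a_2 = 1, so
  g(x) = x^2 - x/5 + 2.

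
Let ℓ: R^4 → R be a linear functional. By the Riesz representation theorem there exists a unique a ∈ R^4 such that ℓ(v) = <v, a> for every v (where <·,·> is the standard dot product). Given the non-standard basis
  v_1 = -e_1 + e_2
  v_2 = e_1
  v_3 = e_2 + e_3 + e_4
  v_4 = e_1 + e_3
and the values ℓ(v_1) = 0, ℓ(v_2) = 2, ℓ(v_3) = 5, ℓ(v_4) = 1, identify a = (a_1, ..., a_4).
a = (2, 2, -1, 4)

Write a = (a_1, ..., a_4) in the standard basis. For each basis vector v_i, ℓ(v_i) = <v_i, a> is a linear equation in the a_j's. Collect the n equations into a matrix system V a = ℓ, where row i of V is v_i (expressed in the standard basis). Since V is invertible (lower-triangular with 1s on the diagonal, up to permutation), solve by back-substitution:
  V =
[[-1, 1, 0, 0],
 [1, 0, 0, 0],
 [0, 1, 1, 1],
 [1, 0, 1, 0]]
  V a = (0, 2, 5, 1)
Solving gives a = (2, 2, -1, 4).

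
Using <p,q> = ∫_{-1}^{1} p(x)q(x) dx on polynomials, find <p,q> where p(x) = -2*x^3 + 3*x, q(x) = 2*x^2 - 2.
<p,q> = 0

Expand the product: p(x)·q(x) = -4*x^5 + 10*x^3 - 6*x.
∫_{-1}^{1} of each monomial x^k gives [2/(k+1) if k even, 0 if k odd]. Integrating term-by-term (or equivalently evaluating the antiderivative F(x) = -2*x^6/3 + 5*x^4/2 - 3*x^2 at the endpoints):
  F(1) − F(−1) = -7/6 − (-7/6) = 0.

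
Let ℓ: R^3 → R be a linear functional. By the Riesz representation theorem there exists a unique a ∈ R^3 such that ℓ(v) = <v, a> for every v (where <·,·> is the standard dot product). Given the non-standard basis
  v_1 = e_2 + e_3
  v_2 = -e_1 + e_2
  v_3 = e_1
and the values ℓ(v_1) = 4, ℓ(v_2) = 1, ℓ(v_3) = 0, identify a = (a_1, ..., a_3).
a = (0, 1, 3)

Write a = (a_1, ..., a_3) in the standard basis. For each basis vector v_i, ℓ(v_i) = <v_i, a> is a linear equation in the a_j's. Collect the n equations into a matrix system V a = ℓ, where row i of V is v_i (expressed in the standard basis). Since V is invertible (lower-triangular with 1s on the diagonal, up to permutation), solve by back-substitution:
  V =
[[0, 1, 1],
 [-1, 1, 0],
 [1, 0, 0]]
  V a = (4, 1, 0)
Solving gives a = (0, 1, 3).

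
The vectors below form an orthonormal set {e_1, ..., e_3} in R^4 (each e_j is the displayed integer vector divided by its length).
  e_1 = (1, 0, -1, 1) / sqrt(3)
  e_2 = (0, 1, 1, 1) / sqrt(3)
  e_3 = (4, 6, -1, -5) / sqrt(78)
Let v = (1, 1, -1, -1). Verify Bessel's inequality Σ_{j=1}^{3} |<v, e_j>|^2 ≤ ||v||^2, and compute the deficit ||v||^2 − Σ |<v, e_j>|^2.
Σ |<v, e_j>|^2 = 154/39; ||v||^2 = 4; deficit = 2/39

Write each e_j = u_j / sqrt(<u_j, u_j>) where u_j is the displayed integer vector. Then <v, e_j> = <v, u_j> / sqrt(<u_j, u_j>), so |<v, e_j>|^2 = <v, u_j>^2 / <u_j, u_j>.
Coefficients: <v, e_1> = 1/sqrt(3), <v, e_2> = -1/sqrt(3), <v, e_3> = 16/sqrt(78).
Square and sum: Σ |<v, e_j>|^2 = 154/39.
Compute ||v||^2 = v·v = 4.
Deficit = 4 − 154/39 = 2/39 ≥ 0, confirming Bessel's inequality. (The deficit equals ||v − Σ <v,e_j> e_j||^2, the squared distance from v to span{e_j}.)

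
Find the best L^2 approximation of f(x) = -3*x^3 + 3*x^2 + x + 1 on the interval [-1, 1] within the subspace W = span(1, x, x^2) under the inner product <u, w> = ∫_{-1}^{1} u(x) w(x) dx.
g(x) = 3*x^2 - 4*x/5 + 1

The best approximation g ∈ W is the orthogonal projection of f onto W. Writing g = a_0 + a_1 x + a_2 x^2, the coefficients solve the normal equations G · a = b where
  G_{ij} = <φ_i, φ_j> and b_i = <f, φ_i>, with φ_0 = 1, φ_1 = x, φ_2 = x^2.
G =
  [2, 0, 2/3]
  [0, 2/3, 0]
  [2/3, 0, 2/5],
b = (4, -8/15, 28/15).
Solving gives a_0 = 1, a_1 = -4/5, a_2 = 3, so
  g(x) = 3*x^2 - 4*x/5 + 1.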